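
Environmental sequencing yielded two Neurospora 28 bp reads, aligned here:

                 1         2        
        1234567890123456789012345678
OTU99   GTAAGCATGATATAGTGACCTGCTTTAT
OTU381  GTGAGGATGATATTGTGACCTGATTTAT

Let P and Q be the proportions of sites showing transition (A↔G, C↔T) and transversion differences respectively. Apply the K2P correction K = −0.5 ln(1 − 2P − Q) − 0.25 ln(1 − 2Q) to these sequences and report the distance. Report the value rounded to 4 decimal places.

0.1586

The sequences differ at positions 3 (A/G, transition), 6 (C/G, transversion), 14 (A/T, transversion), 23 (C/A, transversion).
Of the 4 differences, 1 transition and 3 transversions over 28 sites: P = 1/28 = 0.035714, Q = 3/28 = 0.107143.
d = −0.5·ln(0.821429) − 0.25·ln(0.785714) = −0.5·(-0.196710) − 0.25·(-0.241162) = 0.1586.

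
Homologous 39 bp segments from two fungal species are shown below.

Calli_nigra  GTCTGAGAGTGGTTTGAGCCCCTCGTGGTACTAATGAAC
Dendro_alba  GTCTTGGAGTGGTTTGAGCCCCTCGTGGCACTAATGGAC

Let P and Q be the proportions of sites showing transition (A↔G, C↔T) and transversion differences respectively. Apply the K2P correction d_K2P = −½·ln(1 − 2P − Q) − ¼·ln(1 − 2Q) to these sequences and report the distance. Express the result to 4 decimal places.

Differing sites — 5:G/T (Tv); 6:A/G (Ti); 29:T/C (Ti); 37:A/G (Ti).
Of the 4 differences, 3 transitions and 1 transversion over 39 sites: P = 3/39 = 0.076923, Q = 1/39 = 0.025641.
d = −0.5·ln(0.820513) − 0.25·ln(0.948718) = −0.5·(-0.197826) − 0.25·(-0.052644) = 0.1121.

0.1121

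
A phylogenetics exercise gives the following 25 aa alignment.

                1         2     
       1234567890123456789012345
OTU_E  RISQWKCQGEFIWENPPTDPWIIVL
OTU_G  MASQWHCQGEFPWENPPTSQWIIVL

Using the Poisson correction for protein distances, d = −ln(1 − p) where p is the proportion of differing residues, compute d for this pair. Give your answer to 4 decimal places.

Differing sites — 1:R/M; 2:I/A; 6:K/H; 12:I/P; 19:D/S; 20:P/Q.
p = 6/25 = 0.240000.
d = −ln(1 − 0.240000) = −ln(0.760000) = 0.2744.

0.2744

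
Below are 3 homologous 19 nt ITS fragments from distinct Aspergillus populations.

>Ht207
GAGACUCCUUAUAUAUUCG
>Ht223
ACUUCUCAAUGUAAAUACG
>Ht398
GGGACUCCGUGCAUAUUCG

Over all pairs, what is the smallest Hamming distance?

4

Pairwise Hamming distances:
  Ht207 vs Ht223: 9
  Ht207 vs Ht398: 4
  Ht223 vs Ht398: 9
The smallest is 4, between Ht207 and Ht398.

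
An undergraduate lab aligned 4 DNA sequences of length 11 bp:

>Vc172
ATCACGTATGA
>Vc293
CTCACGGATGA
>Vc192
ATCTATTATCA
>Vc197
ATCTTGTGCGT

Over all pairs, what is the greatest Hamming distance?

7

Pairwise Hamming distances:
  Vc172 vs Vc293: 2
  Vc172 vs Vc192: 4
  Vc172 vs Vc197: 5
  Vc293 vs Vc192: 6
  Vc293 vs Vc197: 7
  Vc192 vs Vc197: 6
The largest is 7, between Vc293 and Vc197.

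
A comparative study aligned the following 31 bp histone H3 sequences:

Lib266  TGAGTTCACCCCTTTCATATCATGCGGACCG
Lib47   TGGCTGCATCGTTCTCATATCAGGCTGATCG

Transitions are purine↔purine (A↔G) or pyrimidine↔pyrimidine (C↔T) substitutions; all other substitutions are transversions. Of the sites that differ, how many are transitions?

5

Differing sites — 3:A/G (Ti); 4:G/C (Tv); 6:T/G (Tv); 9:C/T (Ti); 11:C/G (Tv); 12:C/T (Ti); 14:T/C (Ti); 23:T/G (Tv); 26:G/T (Tv); 29:C/T (Ti).
Of the 10 differences, 5 transitions and 5 transversions, so the answer is 5.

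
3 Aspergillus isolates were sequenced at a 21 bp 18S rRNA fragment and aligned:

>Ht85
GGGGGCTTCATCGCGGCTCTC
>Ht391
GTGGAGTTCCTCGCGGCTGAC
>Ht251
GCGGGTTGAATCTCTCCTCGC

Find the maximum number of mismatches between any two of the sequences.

Pairwise Hamming distances:
  Ht85 vs Ht391: 6
  Ht85 vs Ht251: 8
  Ht391 vs Ht251: 11
The largest is 11, between Ht391 and Ht251.

11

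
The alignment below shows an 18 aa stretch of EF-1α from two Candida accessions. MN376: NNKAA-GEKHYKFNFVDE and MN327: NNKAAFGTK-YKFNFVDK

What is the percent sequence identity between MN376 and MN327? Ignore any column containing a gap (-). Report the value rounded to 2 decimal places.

87.50%

Excluding the 2 gap columns leaves 16 comparable sites.
The sequences differ at positions 8 (E/T), 18 (E/K).
14 of the 16 comparable sites match, so the percent identity is 14/16 × 100 = 87.50%.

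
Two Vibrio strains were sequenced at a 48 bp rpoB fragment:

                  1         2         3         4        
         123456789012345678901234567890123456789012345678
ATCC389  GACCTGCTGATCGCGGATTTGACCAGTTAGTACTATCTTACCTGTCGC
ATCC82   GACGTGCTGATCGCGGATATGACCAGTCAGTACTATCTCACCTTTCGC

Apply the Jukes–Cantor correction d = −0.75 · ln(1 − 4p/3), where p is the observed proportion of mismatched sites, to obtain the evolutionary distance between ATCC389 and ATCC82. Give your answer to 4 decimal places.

0.1121

Mismatches occur at site 4 (C↔G), site 19 (T↔A), site 28 (T↔C), site 39 (T↔C), site 44 (G↔T).
p = 5/48 = 0.104167.
d = −0.75 · ln(1 − (4/3)·0.104167) = −0.75 · ln(0.861111) = −0.75 · (-0.149532) = 0.1121.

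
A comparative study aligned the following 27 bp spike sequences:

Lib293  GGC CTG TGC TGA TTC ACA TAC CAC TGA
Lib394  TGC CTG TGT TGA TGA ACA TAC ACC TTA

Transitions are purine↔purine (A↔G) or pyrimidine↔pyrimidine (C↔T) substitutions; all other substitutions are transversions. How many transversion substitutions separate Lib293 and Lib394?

Differing sites — 1:G/T (Tv); 9:C/T (Ti); 14:T/G (Tv); 15:C/A (Tv); 22:C/A (Tv); 23:A/C (Tv); 26:G/T (Tv).
Of the 7 differences, 1 transition and 6 transversions, so the answer is 6.

6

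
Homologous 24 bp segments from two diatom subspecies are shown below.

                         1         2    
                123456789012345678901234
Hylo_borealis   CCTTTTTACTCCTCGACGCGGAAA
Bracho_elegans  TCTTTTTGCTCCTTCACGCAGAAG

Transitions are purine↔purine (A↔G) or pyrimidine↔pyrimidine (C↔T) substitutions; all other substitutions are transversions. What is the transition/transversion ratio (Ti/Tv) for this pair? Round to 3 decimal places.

The sequences differ at positions 1 (C/T, transition), 8 (A/G, transition), 14 (C/T, transition), 15 (G/C, transversion), 20 (G/A, transition), 24 (A/G, transition).
Of the 6 differences, 5 transitions and 1 transversion, so Ti/Tv = 5/1 = 5.000.

5.000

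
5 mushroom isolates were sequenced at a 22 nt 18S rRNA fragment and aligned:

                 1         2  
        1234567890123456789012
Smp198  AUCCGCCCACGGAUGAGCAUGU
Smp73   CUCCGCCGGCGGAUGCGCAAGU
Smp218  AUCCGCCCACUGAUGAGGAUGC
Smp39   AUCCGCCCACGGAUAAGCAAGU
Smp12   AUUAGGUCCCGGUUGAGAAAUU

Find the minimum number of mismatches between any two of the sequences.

Pairwise Hamming distances:
  Smp198 vs Smp73: 5
  Smp198 vs Smp218: 3
  Smp198 vs Smp39: 2
  Smp198 vs Smp12: 9
  Smp73 vs Smp218: 8
  Smp73 vs Smp39: 5
  Smp73 vs Smp12: 11
  Smp218 vs Smp39: 5
  Smp218 vs Smp12: 11
  Smp39 vs Smp12: 9
The smallest is 2, between Smp198 and Smp39.

2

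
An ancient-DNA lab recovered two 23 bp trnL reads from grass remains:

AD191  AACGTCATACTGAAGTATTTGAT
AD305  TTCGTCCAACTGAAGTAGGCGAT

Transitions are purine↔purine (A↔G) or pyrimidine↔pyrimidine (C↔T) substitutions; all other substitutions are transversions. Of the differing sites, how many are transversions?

6

Differing sites — 1:A/T (Tv); 2:A/T (Tv); 7:A/C (Tv); 8:T/A (Tv); 18:T/G (Tv); 19:T/G (Tv); 20:T/C (Ti).
Of the 7 differences, 1 transition and 6 transversions, so the answer is 6.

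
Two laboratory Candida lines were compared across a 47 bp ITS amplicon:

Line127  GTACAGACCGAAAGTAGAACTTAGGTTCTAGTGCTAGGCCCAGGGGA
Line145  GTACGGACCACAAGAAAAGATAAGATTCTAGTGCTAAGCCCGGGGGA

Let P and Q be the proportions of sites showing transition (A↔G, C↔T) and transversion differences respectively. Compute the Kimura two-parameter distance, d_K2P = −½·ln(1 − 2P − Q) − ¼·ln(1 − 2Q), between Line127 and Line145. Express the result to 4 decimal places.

0.2881

Mismatches occur at site 5 (A↔G, transition), site 10 (G↔A, transition), site 11 (A↔C, transversion), site 15 (T↔A, transversion), site 17 (G↔A, transition), site 19 (A↔G, transition), site 20 (C↔A, transversion), site 22 (T↔A, transversion), site 25 (G↔A, transition), site 37 (G↔A, transition), site 42 (A↔G, transition).
Of the 11 differences, 7 transitions and 4 transversions over 47 sites: P = 7/47 = 0.148936, Q = 4/47 = 0.085106.
d = −0.5·ln(0.617022) − 0.25·ln(0.829788) = −0.5·(-0.482851) − 0.25·(-0.186585) = 0.2881.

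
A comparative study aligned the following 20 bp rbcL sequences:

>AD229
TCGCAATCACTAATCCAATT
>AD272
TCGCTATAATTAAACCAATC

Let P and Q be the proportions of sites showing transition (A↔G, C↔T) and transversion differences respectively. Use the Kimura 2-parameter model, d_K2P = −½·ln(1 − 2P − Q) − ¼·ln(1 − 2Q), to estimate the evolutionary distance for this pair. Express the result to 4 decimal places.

The sequences differ at positions 5 (A/T, transversion), 8 (C/A, transversion), 10 (C/T, transition), 14 (T/A, transversion), 20 (T/C, transition).
Of the 5 differences, 2 transitions and 3 transversions over 20 sites: P = 2/20 = 0.100000, Q = 3/20 = 0.150000.
d = −0.5·ln(0.650000) − 0.25·ln(0.700000) = −0.5·(-0.430783) − 0.25·(-0.356675) = 0.3046.

0.3046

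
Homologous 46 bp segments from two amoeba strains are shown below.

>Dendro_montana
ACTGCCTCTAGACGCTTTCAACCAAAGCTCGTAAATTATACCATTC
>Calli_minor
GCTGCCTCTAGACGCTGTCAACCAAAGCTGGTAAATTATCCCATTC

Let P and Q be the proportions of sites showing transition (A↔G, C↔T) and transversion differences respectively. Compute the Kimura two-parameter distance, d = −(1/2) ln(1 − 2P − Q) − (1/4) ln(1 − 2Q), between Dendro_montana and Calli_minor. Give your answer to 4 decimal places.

Mismatches occur at site 1 (A↔G, transition), site 17 (T↔G, transversion), site 30 (C↔G, transversion), site 40 (A↔C, transversion).
Of the 4 differences, 1 transition and 3 transversions over 46 sites: P = 1/46 = 0.021739, Q = 3/46 = 0.065217.
d = −0.5·ln(0.891305) − 0.25·ln(0.869566) = −0.5·(-0.115069) − 0.25·(-0.139761) = 0.0925.

0.0925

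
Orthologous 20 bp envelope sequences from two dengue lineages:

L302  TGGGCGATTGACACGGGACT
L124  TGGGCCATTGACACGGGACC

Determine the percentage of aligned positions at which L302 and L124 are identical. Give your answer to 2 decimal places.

Differing sites — 6:G/C; 20:T/C.
18 of the 20 sites match, so the percent identity is 18/20 × 100 = 90.00%.

90.00%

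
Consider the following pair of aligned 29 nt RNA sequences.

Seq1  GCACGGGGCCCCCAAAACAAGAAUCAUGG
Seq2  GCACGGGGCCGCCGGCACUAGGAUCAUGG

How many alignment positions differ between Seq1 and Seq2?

Differing sites — 11:C/G; 14:A/G; 15:A/G; 16:A/C; 19:A/U; 22:A/G.
That gives 6 mismatches out of 29 aligned sites, so the Hamming distance is 6.

6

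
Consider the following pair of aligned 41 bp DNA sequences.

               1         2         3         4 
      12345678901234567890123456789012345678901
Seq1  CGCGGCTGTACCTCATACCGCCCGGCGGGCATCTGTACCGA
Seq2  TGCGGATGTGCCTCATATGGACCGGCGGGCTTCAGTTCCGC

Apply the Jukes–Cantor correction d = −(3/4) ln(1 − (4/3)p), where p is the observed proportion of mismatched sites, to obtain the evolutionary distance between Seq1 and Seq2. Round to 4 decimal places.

0.2950

Mismatches occur at site 1 (C/T), site 6 (C/A), site 10 (A/G), site 18 (C/T), site 19 (C/G), site 21 (C/A), site 31 (A/T), site 34 (T/A), site 37 (A/T), site 41 (A/C).
p = 10/41 = 0.243902.
d = −0.75 · ln(1 − (4/3)·0.243902) = −0.75 · ln(0.674797) = −0.75 · (-0.393343) = 0.2950.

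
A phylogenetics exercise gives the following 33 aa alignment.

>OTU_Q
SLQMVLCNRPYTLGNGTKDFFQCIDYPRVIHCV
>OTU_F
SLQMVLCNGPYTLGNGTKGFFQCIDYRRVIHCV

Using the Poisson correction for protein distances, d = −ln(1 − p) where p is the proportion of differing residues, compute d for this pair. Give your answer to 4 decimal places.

Differing sites — 9:R/G; 19:D/G; 27:P/R.
p = 3/33 = 0.090909.
d = −ln(1 − 0.090909) = −ln(0.909091) = 0.0953.

0.0953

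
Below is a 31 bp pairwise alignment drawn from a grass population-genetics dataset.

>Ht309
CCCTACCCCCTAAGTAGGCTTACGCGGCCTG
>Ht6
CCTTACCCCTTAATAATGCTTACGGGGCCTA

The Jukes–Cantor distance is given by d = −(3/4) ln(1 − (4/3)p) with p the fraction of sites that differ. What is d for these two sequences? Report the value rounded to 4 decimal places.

0.2687

Mismatches occur at site 3 (C↔T), site 10 (C↔T), site 14 (G↔T), site 15 (T↔A), site 17 (G↔T), site 25 (C↔G), site 31 (G↔A).
p = 7/31 = 0.225806.
d = −0.75 · ln(1 − (4/3)·0.225806) = −0.75 · ln(0.698925) = −0.75 · (-0.358212) = 0.2687.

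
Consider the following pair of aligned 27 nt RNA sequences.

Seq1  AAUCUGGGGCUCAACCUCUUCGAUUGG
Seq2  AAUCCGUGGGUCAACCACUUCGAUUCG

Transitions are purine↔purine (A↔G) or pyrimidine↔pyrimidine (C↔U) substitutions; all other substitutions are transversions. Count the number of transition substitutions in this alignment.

1

Mismatches occur at site 5 (U↔C, transition), site 7 (G↔U, transversion), site 10 (C↔G, transversion), site 17 (U↔A, transversion), site 26 (G↔C, transversion).
Of the 5 differences, 1 transition and 4 transversions, so the answer is 1.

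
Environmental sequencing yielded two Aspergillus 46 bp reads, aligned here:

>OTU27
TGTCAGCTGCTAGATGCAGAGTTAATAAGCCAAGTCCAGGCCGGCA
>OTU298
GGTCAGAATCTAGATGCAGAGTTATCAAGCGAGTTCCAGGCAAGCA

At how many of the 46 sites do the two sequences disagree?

Mismatches occur at site 1 (T/G), site 7 (C/A), site 8 (T/A), site 9 (G/T), site 25 (A/T), site 26 (T/C), site 31 (C/G), site 33 (A/G), site 34 (G/T), site 42 (C/A), site 43 (G/A).
That gives 11 mismatches out of 46 aligned sites, so the Hamming distance is 11.

11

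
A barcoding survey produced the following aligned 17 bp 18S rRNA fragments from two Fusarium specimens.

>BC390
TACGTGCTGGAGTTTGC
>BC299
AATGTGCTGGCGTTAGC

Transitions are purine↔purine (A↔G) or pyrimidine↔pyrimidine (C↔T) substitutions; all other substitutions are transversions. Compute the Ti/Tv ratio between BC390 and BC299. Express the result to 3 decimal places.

0.333

Mismatches occur at site 1 (T→A, transversion), site 3 (C→T, transition), site 11 (A→C, transversion), site 15 (T→A, transversion).
Of the 4 differences, 1 transition and 3 transversions, so Ti/Tv = 1/3 = 0.333.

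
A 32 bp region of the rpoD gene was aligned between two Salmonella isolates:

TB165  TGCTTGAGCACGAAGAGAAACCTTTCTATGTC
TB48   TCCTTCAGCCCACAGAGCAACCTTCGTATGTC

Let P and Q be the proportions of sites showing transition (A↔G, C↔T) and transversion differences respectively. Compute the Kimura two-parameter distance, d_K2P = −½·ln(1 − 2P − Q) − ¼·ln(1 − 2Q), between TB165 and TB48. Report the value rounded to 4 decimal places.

Differing sites — 2:G/C (Tv); 6:G/C (Tv); 10:A/C (Tv); 12:G/A (Ti); 13:A/C (Tv); 18:A/C (Tv); 25:T/C (Ti); 26:C/G (Tv).
Of the 8 differences, 2 transitions and 6 transversions over 32 sites: P = 2/32 = 0.062500, Q = 6/32 = 0.187500.
d = −0.5·ln(0.687500) − 0.25·ln(0.625000) = −0.5·(-0.374693) − 0.25·(-0.470004) = 0.3048.

0.3048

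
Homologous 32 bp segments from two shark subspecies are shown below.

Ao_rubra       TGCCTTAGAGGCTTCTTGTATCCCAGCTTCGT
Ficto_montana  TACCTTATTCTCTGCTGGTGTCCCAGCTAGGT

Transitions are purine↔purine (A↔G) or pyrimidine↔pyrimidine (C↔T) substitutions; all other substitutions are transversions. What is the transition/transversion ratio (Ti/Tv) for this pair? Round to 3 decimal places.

The sequences differ at positions 2 (G/A, transition), 8 (G/T, transversion), 9 (A/T, transversion), 10 (G/C, transversion), 11 (G/T, transversion), 14 (T/G, transversion), 17 (T/G, transversion), 20 (A/G, transition), 29 (T/A, transversion), 30 (C/G, transversion).
Of the 10 differences, 2 transitions and 8 transversions, so Ti/Tv = 2/8 = 0.250.

0.250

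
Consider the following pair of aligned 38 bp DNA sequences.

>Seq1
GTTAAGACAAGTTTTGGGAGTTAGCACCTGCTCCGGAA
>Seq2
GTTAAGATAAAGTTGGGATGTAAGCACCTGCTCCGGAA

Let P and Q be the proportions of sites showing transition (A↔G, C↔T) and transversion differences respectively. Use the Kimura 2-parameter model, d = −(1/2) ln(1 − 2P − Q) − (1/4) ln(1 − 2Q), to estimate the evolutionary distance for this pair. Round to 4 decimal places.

0.2118

Differing sites — 8:C/T (Ti); 11:G/A (Ti); 12:T/G (Tv); 15:T/G (Tv); 18:G/A (Ti); 19:A/T (Tv); 22:T/A (Tv).
Of the 7 differences, 3 transitions and 4 transversions over 38 sites: P = 3/38 = 0.078947, Q = 4/38 = 0.105263.
d = −0.5·ln(0.736843) − 0.25·ln(0.789474) = −0.5·(-0.305380) − 0.25·(-0.236388) = 0.2118.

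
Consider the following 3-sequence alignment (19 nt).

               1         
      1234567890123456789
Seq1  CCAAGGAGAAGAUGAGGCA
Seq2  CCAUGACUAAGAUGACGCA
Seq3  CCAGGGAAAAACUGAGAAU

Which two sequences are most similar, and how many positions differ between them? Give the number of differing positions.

Pairwise Hamming distances:
  Seq1 vs Seq2: 5
  Seq1 vs Seq3: 7
  Seq2 vs Seq3: 10
The smallest is 5, between Seq1 and Seq2.

5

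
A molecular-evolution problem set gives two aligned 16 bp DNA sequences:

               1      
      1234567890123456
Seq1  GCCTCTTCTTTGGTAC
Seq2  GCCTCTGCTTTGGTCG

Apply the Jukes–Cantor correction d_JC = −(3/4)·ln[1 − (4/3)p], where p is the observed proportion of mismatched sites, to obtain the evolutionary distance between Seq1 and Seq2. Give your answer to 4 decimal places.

0.2158

Differing sites — 7:T/G; 15:A/C; 16:C/G.
p = 3/16 = 0.187500.
d = −0.75 · ln(1 − (4/3)·0.187500) = −0.75 · ln(0.750000) = −0.75 · (-0.287682) = 0.2158.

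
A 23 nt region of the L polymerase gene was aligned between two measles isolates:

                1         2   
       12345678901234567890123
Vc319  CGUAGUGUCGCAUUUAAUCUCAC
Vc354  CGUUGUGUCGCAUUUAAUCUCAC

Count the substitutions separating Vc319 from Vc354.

A single mismatch occurs at site 4 (A/U).
That gives 1 mismatch out of 23 aligned sites, so the Hamming distance is 1.

1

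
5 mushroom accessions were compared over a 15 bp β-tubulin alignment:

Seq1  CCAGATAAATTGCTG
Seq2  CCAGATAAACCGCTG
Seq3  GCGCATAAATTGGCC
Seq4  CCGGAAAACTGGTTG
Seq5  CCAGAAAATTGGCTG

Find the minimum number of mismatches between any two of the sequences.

2

Pairwise Hamming distances:
  Seq1 vs Seq2: 2
  Seq1 vs Seq3: 6
  Seq1 vs Seq4: 5
  Seq1 vs Seq5: 3
  Seq2 vs Seq3: 8
  Seq2 vs Seq4: 6
  Seq2 vs Seq5: 4
  Seq3 vs Seq4: 8
  Seq3 vs Seq5: 9
  Seq4 vs Seq5: 3
The smallest is 2, between Seq1 and Seq2.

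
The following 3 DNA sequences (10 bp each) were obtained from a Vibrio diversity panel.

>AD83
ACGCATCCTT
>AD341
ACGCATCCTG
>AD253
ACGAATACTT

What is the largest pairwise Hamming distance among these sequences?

3

Pairwise Hamming distances:
  AD83 vs AD341: 1
  AD83 vs AD253: 2
  AD341 vs AD253: 3
The largest is 3, between AD341 and AD253.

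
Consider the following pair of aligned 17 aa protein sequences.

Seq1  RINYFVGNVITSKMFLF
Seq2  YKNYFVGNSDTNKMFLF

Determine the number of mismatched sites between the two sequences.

The sequences differ at positions 1 (R/Y), 2 (I/K), 9 (V/S), 10 (I/D), 12 (S/N).
That gives 5 mismatches out of 17 aligned sites, so the Hamming distance is 5.

5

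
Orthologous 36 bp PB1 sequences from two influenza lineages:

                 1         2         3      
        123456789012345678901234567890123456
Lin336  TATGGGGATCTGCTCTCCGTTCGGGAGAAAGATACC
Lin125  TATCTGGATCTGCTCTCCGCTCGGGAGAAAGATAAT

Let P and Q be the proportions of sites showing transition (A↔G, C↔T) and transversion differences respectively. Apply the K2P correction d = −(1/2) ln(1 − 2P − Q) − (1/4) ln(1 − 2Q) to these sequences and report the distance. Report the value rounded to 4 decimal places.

Mismatches occur at site 4 (G/C, transversion), site 5 (G/T, transversion), site 20 (T/C, transition), site 35 (C/A, transversion), site 36 (C/T, transition).
Of the 5 differences, 2 transitions and 3 transversions over 36 sites: P = 2/36 = 0.055556, Q = 3/36 = 0.083333.
d = −0.5·ln(0.805555) − 0.25·ln(0.833334) = −0.5·(-0.216224) − 0.25·(-0.182321) = 0.1537.

0.1537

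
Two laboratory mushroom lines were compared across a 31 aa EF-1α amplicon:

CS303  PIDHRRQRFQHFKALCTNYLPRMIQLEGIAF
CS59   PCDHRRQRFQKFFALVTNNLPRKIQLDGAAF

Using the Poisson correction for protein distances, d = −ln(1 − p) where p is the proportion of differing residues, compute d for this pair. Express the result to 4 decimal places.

Mismatches occur at site 2 (I→C), site 11 (H→K), site 13 (K→F), site 16 (C→V), site 19 (Y→N), site 23 (M→K), site 27 (E→D), site 29 (I→A).
p = 8/31 = 0.258065.
d = −ln(1 − 0.258065) = −ln(0.741935) = 0.2985.

0.2985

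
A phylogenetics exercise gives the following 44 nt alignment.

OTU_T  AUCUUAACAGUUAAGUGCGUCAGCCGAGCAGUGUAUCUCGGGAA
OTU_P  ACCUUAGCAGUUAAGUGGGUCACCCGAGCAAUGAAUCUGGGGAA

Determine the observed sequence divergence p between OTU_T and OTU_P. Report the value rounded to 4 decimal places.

Differing sites — 2:U/C; 7:A/G; 18:C/G; 23:G/C; 31:G/A; 34:U/A; 39:C/G.
There are 7 differences over 44 sites, so p = 7/44 = 0.1591.

0.1591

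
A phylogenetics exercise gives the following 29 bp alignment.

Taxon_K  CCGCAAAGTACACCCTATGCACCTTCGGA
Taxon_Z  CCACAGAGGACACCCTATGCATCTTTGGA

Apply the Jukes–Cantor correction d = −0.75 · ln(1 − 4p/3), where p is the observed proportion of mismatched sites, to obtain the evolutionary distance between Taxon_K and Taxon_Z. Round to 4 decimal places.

The sequences differ at positions 3 (G/A), 6 (A/G), 9 (T/G), 22 (C/T), 26 (C/T).
p = 5/29 = 0.172414.
d = −0.75 · ln(1 − (4/3)·0.172414) = −0.75 · ln(0.770115) = −0.75 · (-0.261215) = 0.1959.

0.1959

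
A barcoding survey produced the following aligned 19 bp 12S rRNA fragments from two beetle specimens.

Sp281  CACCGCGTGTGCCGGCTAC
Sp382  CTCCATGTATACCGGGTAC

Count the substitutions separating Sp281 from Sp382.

The sequences differ at positions 2 (A/T), 5 (G/A), 6 (C/T), 9 (G/A), 11 (G/A), 16 (C/G).
That gives 6 mismatches out of 19 aligned sites, so the Hamming distance is 6.

6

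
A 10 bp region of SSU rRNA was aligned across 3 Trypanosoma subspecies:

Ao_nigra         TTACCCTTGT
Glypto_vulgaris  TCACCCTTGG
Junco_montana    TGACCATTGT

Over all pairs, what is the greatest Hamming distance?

3

Pairwise Hamming distances:
  Ao_nigra vs Glypto_vulgaris: 2
  Ao_nigra vs Junco_montana: 2
  Glypto_vulgaris vs Junco_montana: 3
The largest is 3, between Glypto_vulgaris and Junco_montana.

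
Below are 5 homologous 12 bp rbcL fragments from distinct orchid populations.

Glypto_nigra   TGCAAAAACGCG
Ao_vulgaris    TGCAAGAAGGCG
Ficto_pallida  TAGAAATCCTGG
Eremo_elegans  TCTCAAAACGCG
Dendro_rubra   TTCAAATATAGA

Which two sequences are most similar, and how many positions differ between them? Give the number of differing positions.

2

Pairwise Hamming distances:
  Glypto_nigra vs Ao_vulgaris: 2
  Glypto_nigra vs Ficto_pallida: 6
  Glypto_nigra vs Eremo_elegans: 3
  Glypto_nigra vs Dendro_rubra: 6
  Ao_vulgaris vs Ficto_pallida: 8
  Ao_vulgaris vs Eremo_elegans: 5
  Ao_vulgaris vs Dendro_rubra: 7
  Ficto_pallida vs Eremo_elegans: 7
  Ficto_pallida vs Dendro_rubra: 6
  Eremo_elegans vs Dendro_rubra: 8
The smallest is 2, between Glypto_nigra and Ao_vulgaris.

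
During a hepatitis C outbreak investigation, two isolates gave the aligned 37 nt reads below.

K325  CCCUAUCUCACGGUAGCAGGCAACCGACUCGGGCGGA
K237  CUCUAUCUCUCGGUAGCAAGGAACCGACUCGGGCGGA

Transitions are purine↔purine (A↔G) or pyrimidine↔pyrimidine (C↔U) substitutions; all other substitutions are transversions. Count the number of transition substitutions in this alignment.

2

Differing sites — 2:C/U (Ti); 10:A/U (Tv); 19:G/A (Ti); 21:C/G (Tv).
Of the 4 differences, 2 transitions and 2 transversions, so the answer is 2.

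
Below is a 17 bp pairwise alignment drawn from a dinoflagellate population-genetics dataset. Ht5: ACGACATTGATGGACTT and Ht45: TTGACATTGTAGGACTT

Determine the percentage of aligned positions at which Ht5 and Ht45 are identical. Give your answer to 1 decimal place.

Mismatches occur at site 1 (A→T), site 2 (C→T), site 10 (A→T), site 11 (T→A).
13 of the 17 sites match, so the percent identity is 13/17 × 100 = 76.5%.

76.5%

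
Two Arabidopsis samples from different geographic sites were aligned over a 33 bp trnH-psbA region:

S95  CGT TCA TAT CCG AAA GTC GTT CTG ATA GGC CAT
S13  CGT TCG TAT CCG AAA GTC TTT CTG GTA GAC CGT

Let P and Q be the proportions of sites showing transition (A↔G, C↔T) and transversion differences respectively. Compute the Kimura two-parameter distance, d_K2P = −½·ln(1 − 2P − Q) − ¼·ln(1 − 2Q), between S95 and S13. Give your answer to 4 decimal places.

Mismatches occur at site 6 (A→G, transition), site 19 (G→T, transversion), site 25 (A→G, transition), site 29 (G→A, transition), site 32 (A→G, transition).
Of the 5 differences, 4 transitions and 1 transversion over 33 sites: P = 4/33 = 0.121212, Q = 1/33 = 0.030303.
d = −0.5·ln(0.727273) − 0.25·ln(0.939394) = −0.5·(-0.318453) − 0.25·(-0.062520) = 0.1749.

0.1749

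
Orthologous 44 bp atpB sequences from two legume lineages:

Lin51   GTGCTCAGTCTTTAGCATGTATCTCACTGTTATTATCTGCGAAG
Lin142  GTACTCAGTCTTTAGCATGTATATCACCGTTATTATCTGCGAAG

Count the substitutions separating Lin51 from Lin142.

Mismatches occur at site 3 (G↔A), site 23 (C↔A), site 28 (T↔C).
That gives 3 mismatches out of 44 aligned sites, so the Hamming distance is 3.

3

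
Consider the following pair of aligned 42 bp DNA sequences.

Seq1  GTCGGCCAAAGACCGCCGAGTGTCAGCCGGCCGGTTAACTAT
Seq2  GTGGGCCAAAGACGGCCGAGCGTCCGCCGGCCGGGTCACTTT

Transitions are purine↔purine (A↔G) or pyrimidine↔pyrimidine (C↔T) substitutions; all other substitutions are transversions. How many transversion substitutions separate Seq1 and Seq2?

6

The sequences differ at positions 3 (C/G, transversion), 14 (C/G, transversion), 21 (T/C, transition), 25 (A/C, transversion), 35 (T/G, transversion), 37 (A/C, transversion), 41 (A/T, transversion).
Of the 7 differences, 1 transition and 6 transversions, so the answer is 6.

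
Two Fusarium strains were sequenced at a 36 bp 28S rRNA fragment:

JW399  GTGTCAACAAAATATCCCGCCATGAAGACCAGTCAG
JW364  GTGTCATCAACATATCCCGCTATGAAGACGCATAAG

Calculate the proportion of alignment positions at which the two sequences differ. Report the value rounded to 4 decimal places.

The sequences differ at positions 7 (A/T), 11 (A/C), 21 (C/T), 30 (C/G), 31 (A/C), 32 (G/A), 34 (C/A).
There are 7 differences over 36 sites, so p = 7/36 = 0.1944.

0.1944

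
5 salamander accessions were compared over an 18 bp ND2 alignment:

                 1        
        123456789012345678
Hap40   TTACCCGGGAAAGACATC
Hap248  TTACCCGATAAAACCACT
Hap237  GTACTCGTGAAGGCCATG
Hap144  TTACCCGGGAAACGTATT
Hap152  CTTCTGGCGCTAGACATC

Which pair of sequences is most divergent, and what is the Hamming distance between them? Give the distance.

12

Pairwise Hamming distances:
  Hap40 vs Hap248: 6
  Hap40 vs Hap237: 6
  Hap40 vs Hap144: 4
  Hap40 vs Hap152: 7
  Hap248 vs Hap237: 8
  Hap248 vs Hap144: 6
  Hap248 vs Hap152: 12
  Hap237 vs Hap144: 8
  Hap237 vs Hap152: 9
  Hap144 vs Hap152: 11
The largest is 12, between Hap248 and Hap152.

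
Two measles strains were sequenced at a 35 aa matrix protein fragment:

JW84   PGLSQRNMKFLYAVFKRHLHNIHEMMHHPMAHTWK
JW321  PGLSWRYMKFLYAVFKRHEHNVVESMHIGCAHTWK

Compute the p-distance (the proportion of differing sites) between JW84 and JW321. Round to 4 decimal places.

The sequences differ at positions 5 (Q/W), 7 (N/Y), 19 (L/E), 22 (I/V), 23 (H/V), 25 (M/S), 28 (H/I), 29 (P/G), 30 (M/C).
There are 9 differences over 35 sites, so p = 9/35 = 0.2571.

0.2571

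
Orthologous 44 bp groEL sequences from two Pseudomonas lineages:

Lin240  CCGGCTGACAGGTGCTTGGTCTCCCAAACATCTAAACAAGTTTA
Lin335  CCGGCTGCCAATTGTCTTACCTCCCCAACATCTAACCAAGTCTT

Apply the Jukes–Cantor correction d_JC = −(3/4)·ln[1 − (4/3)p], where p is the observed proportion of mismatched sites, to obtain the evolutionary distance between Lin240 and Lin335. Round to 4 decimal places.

0.3390

Mismatches occur at site 8 (A↔C), site 11 (G↔A), site 12 (G↔T), site 15 (C↔T), site 16 (T↔C), site 18 (G↔T), site 19 (G↔A), site 20 (T↔C), site 26 (A↔C), site 36 (A↔C), site 42 (T↔C), site 44 (A↔T).
p = 12/44 = 0.272727.
d = −0.75 · ln(1 − (4/3)·0.272727) = −0.75 · ln(0.636364) = −0.75 · (-0.451985) = 0.3390.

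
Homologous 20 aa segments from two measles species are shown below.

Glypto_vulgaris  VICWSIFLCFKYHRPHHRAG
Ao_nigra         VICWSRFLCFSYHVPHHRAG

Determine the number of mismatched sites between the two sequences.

3

Mismatches occur at site 6 (I↔R), site 11 (K↔S), site 14 (R↔V).
That gives 3 mismatches out of 20 aligned sites, so the Hamming distance is 3.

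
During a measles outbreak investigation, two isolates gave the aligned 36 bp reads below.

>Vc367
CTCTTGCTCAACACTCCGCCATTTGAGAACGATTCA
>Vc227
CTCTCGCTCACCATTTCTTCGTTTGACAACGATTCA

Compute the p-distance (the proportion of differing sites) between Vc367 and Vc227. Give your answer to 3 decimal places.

0.222

The sequences differ at positions 5 (T/C), 11 (A/C), 14 (C/T), 16 (C/T), 18 (G/T), 19 (C/T), 21 (A/G), 27 (G/C).
There are 8 differences over 36 sites, so p = 8/36 = 0.222.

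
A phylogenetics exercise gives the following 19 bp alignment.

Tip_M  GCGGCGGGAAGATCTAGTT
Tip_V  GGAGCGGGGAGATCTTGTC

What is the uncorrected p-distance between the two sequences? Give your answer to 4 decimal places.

The sequences differ at positions 2 (C/G), 3 (G/A), 9 (A/G), 16 (A/T), 19 (T/C).
There are 5 differences over 19 sites, so p = 5/19 = 0.2632.

0.2632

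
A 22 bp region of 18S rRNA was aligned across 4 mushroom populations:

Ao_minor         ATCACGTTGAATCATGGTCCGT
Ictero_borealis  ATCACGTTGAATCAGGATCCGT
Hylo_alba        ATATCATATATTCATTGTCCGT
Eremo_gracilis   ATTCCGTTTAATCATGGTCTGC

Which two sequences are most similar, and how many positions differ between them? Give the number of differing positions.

Pairwise Hamming distances:
  Ao_minor vs Ictero_borealis: 2
  Ao_minor vs Hylo_alba: 7
  Ao_minor vs Eremo_gracilis: 5
  Ictero_borealis vs Hylo_alba: 9
  Ictero_borealis vs Eremo_gracilis: 7
  Hylo_alba vs Eremo_gracilis: 8
The smallest is 2, between Ao_minor and Ictero_borealis.

2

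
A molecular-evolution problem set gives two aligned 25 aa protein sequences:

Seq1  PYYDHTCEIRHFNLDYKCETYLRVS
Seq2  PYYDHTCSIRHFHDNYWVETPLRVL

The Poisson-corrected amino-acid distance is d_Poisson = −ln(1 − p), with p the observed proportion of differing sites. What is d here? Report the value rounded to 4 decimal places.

Mismatches occur at site 8 (E→S), site 13 (N→H), site 14 (L→D), site 15 (D→N), site 17 (K→W), site 18 (C→V), site 21 (Y→P), site 25 (S→L).
p = 8/25 = 0.320000.
d = −ln(1 − 0.320000) = −ln(0.680000) = 0.3857.

0.3857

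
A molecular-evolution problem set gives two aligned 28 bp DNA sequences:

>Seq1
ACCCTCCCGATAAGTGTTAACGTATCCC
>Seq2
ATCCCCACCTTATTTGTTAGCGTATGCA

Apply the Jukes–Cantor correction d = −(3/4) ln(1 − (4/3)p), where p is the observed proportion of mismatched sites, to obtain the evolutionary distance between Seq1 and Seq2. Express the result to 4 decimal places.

0.4850

The sequences differ at positions 2 (C/T), 5 (T/C), 7 (C/A), 9 (G/C), 10 (A/T), 13 (A/T), 14 (G/T), 20 (A/G), 26 (C/G), 28 (C/A).
p = 10/28 = 0.357143.
d = −0.75 · ln(1 − (4/3)·0.357143) = −0.75 · ln(0.523809) = −0.75 · (-0.646628) = 0.4850.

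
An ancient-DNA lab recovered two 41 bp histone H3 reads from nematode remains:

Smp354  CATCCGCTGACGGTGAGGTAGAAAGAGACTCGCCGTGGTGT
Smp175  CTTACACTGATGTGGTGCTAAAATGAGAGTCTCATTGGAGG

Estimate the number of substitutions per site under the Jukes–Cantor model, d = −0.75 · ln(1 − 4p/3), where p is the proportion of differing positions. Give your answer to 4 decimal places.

0.5510

Mismatches occur at site 2 (A→T), site 4 (C→A), site 6 (G→A), site 11 (C→T), site 13 (G→T), site 14 (T→G), site 16 (A→T), site 18 (G→C), site 21 (G→A), site 24 (A→T), site 29 (C→G), site 32 (G→T), site 34 (C→A), site 35 (G→T), site 39 (T→A), site 41 (T→G).
p = 16/41 = 0.390244.
d = −0.75 · ln(1 − (4/3)·0.390244) = −0.75 · ln(0.479675) = −0.75 · (-0.734646) = 0.5510.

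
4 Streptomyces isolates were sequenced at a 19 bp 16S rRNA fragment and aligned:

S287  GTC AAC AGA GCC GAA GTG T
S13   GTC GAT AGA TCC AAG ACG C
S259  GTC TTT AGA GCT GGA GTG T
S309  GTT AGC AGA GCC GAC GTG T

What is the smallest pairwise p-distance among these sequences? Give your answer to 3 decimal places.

0.158

Pairwise Hamming distances:
  S287 vs S13: 8
  S287 vs S259: 5
  S287 vs S309: 3
  S13 vs S259: 10
  S13 vs S309: 10
  S259 vs S309: 7
The smallest is 3 mismatches, between S287 and S309; p = 3/19 = 0.158.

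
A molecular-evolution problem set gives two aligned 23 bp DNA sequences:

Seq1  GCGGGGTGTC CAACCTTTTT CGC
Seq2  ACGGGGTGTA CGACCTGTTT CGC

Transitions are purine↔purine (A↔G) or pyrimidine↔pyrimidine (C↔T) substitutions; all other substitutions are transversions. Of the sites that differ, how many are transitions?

2

Differing sites — 1:G/A (Ti); 10:C/A (Tv); 12:A/G (Ti); 17:T/G (Tv).
Of the 4 differences, 2 transitions and 2 transversions, so the answer is 2.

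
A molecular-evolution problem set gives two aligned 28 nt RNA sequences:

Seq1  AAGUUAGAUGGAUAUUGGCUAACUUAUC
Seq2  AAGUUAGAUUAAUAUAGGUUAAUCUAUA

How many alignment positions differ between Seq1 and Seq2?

7

Mismatches occur at site 10 (G↔U), site 11 (G↔A), site 16 (U↔A), site 19 (C↔U), site 23 (C↔U), site 24 (U↔C), site 28 (C↔A).
That gives 7 mismatches out of 28 aligned sites, so the Hamming distance is 7.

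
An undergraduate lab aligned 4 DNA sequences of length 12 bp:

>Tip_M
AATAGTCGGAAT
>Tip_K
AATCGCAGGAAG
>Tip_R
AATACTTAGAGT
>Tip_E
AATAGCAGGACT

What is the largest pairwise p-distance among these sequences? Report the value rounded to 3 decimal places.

0.583

Pairwise Hamming distances:
  Tip_M vs Tip_K: 4
  Tip_M vs Tip_R: 4
  Tip_M vs Tip_E: 3
  Tip_K vs Tip_R: 7
  Tip_K vs Tip_E: 3
  Tip_R vs Tip_E: 5
The largest is 7 mismatches, between Tip_K and Tip_R; p = 7/12 = 0.583.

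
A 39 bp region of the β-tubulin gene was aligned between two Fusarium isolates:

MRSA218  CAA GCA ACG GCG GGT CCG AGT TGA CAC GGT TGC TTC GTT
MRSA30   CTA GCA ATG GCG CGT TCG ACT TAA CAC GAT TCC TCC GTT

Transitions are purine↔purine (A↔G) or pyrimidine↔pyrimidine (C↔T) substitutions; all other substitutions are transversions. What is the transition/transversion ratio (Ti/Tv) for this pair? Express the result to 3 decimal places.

1.250

The sequences differ at positions 2 (A/T, transversion), 8 (C/T, transition), 13 (G/C, transversion), 16 (C/T, transition), 20 (G/C, transversion), 23 (G/A, transition), 29 (G/A, transition), 32 (G/C, transversion), 35 (T/C, transition).
Of the 9 differences, 5 transitions and 4 transversions, so Ti/Tv = 5/4 = 1.250.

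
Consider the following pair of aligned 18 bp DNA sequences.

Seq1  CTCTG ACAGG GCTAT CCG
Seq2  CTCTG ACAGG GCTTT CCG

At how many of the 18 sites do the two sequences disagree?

Differing sites — 14:A/T.
That gives 1 mismatch out of 18 aligned sites, so the Hamming distance is 1.

1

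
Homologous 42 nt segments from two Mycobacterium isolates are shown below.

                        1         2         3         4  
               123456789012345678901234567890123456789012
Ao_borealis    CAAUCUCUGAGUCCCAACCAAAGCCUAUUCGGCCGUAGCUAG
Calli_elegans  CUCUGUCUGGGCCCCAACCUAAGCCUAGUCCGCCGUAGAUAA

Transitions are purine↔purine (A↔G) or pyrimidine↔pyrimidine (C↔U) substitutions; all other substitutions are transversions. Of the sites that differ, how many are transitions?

Mismatches occur at site 2 (A↔U, transversion), site 3 (A↔C, transversion), site 5 (C↔G, transversion), site 10 (A↔G, transition), site 12 (U↔C, transition), site 20 (A↔U, transversion), site 28 (U↔G, transversion), site 31 (G↔C, transversion), site 39 (C↔A, transversion), site 42 (G↔A, transition).
Of the 10 differences, 3 transitions and 7 transversions, so the answer is 3.

3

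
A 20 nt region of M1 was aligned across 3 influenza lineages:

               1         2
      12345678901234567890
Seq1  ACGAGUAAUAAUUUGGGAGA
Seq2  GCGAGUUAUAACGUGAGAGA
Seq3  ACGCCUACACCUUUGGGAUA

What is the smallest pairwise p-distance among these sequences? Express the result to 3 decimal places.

0.250

Pairwise Hamming distances:
  Seq1 vs Seq2: 5
  Seq1 vs Seq3: 7
  Seq2 vs Seq3: 12
The smallest is 5 mismatches, between Seq1 and Seq2; p = 5/20 = 0.250.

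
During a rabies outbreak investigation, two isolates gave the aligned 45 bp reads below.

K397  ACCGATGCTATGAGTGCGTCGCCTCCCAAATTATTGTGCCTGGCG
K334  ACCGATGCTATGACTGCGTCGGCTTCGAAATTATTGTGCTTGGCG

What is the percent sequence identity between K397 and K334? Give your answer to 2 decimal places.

The sequences differ at positions 14 (G/C), 22 (C/G), 25 (C/T), 27 (C/G), 40 (C/T).
40 of the 45 sites match, so the percent identity is 40/45 × 100 = 88.89%.

88.89%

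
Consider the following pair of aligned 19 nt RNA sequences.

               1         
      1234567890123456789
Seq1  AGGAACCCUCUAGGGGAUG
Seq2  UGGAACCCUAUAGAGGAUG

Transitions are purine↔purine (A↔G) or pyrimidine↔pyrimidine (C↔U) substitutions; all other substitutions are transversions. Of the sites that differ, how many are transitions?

1

Mismatches occur at site 1 (A↔U, transversion), site 10 (C↔A, transversion), site 14 (G↔A, transition).
Of the 3 differences, 1 transition and 2 transversions, so the answer is 1.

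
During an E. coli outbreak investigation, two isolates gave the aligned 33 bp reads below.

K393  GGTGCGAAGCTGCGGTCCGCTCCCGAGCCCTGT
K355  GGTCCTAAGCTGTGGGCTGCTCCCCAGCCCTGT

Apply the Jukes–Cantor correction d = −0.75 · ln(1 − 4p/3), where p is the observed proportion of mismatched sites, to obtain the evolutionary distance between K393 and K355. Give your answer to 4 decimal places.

Mismatches occur at site 4 (G↔C), site 6 (G↔T), site 13 (C↔T), site 16 (T↔G), site 18 (C↔T), site 25 (G↔C).
p = 6/33 = 0.181818.
d = −0.75 · ln(1 − (4/3)·0.181818) = −0.75 · ln(0.757576) = −0.75 · (-0.277631) = 0.2082.

0.2082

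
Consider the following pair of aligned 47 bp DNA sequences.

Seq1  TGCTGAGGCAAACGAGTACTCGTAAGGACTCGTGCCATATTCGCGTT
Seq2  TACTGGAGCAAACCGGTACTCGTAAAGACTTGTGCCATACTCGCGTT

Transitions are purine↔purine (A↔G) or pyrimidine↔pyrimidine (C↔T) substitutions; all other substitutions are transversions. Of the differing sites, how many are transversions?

The sequences differ at positions 2 (G/A, transition), 6 (A/G, transition), 7 (G/A, transition), 14 (G/C, transversion), 15 (A/G, transition), 26 (G/A, transition), 31 (C/T, transition), 40 (T/C, transition).
Of the 8 differences, 7 transitions and 1 transversion, so the answer is 1.

1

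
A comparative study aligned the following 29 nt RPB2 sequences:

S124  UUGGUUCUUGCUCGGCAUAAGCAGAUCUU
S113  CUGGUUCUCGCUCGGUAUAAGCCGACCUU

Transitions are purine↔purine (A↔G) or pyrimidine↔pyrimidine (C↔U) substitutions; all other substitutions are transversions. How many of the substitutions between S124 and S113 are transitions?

Differing sites — 1:U/C (Ti); 9:U/C (Ti); 16:C/U (Ti); 23:A/C (Tv); 26:U/C (Ti).
Of the 5 differences, 4 transitions and 1 transversion, so the answer is 4.

4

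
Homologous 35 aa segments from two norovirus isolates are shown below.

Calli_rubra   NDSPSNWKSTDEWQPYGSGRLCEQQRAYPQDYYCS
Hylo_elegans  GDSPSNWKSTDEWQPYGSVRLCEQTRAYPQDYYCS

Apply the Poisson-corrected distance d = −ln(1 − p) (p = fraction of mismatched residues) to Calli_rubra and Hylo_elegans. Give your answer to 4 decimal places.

0.0896

Mismatches occur at site 1 (N↔G), site 19 (G↔V), site 25 (Q↔T).
p = 3/35 = 0.085714.
d = −ln(1 − 0.085714) = −ln(0.914286) = 0.0896.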